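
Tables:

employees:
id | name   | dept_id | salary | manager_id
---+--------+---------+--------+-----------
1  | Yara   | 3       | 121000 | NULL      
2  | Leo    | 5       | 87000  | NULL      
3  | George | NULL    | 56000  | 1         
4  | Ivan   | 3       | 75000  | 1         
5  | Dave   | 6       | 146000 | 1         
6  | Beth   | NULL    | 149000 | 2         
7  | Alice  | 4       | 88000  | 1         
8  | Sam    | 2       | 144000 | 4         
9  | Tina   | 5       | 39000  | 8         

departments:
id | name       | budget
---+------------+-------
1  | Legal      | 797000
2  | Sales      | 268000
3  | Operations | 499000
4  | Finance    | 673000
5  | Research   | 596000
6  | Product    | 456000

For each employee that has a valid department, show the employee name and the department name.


INNER JOIN keeps only employees rows whose dept_id matches an id in departments. Walk through each employee:
  - employee 1 (Yara): dept_id=3 -> matches Operations
  - employee 2 (Leo): dept_id=5 -> matches Research
  - employee 3 (George): dept_id=NULL, no match -> dropped
  - employee 4 (Ivan): dept_id=3 -> matches Operations
  - employee 5 (Dave): dept_id=6 -> matches Product
  - employee 6 (Beth): dept_id=NULL, no match -> dropped
  - employee 7 (Alice): dept_id=4 -> matches Finance
  - employee 8 (Sam): dept_id=2 -> matches Sales
  - employee 9 (Tina): dept_id=5 -> matches Research
So 2 of 9 rows are dropped.

SQL:
SELECT a.name, b.name AS department
FROM employees a
INNER JOIN departments b ON a.dept_id = b.id

Result:
name  | department
------+-----------
Yara  | Operations
Leo   | Research  
Ivan  | Operations
Dave  | Product   
Alice | Finance   
Sam   | Sales     
Tina  | Research  


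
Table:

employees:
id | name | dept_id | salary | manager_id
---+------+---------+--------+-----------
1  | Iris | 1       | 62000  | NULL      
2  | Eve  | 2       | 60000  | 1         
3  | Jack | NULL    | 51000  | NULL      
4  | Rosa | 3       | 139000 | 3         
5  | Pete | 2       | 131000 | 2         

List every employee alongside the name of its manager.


This is a self-join: employees is joined to a second copy of itself, matching each row's manager_id to another row's id. Use LEFT JOIN so rows with manager_id=NULL are kept.
  - employee 1 (Iris): manager_id=NULL -> NULL
  - employee 2 (Eve): manager_id=1 -> Iris
  - employee 3 (Jack): manager_id=NULL -> NULL
  - employee 4 (Rosa): manager_id=3 -> Jack
  - employee 5 (Pete): manager_id=2 -> Eve

SQL:
SELECT a.name AS item, b.name AS manager
FROM employees a
LEFT JOIN employees b ON a.manager_id = b.id

Result:
item | manager
-----+--------
Iris | NULL   
Eve  | Iris   
Jack | NULL   
Rosa | Jack   
Pete | Eve    


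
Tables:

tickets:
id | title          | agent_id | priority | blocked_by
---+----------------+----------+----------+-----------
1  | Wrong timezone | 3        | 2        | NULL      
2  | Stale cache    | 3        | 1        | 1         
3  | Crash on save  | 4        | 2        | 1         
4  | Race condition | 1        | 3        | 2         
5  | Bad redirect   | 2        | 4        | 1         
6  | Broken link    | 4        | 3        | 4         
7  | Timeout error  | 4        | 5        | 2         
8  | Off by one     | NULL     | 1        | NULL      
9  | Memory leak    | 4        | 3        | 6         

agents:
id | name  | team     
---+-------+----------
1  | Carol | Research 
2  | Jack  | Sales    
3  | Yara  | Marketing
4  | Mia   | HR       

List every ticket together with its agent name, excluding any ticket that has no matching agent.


INNER JOIN keeps only tickets rows whose agent_id matches an id in agents. Walk through each ticket:
  - ticket 1 (Wrong timezone): agent_id=3 -> matches Yara
  - ticket 2 (Stale cache): agent_id=3 -> matches Yara
  - ticket 3 (Crash on save): agent_id=4 -> matches Mia
  - ticket 4 (Race condition): agent_id=1 -> matches Carol
  - ticket 5 (Bad redirect): agent_id=2 -> matches Jack
  - ticket 6 (Broken link): agent_id=4 -> matches Mia
  - ticket 7 (Timeout error): agent_id=4 -> matches Mia
  - ticket 8 (Off by one): agent_id=NULL, no match -> dropped
  - ticket 9 (Memory leak): agent_id=4 -> matches Mia
So 1 of 9 rows is dropped.

SQL:
SELECT a.title, b.name AS agent
FROM tickets a
INNER JOIN agents b ON a.agent_id = b.id

Result:
title          | agent
---------------+------
Wrong timezone | Yara 
Stale cache    | Yara 
Crash on save  | Mia  
Race condition | Carol
Bad redirect   | Jack 
Broken link    | Mia  
Timeout error  | Mia  
Memory leak    | Mia  


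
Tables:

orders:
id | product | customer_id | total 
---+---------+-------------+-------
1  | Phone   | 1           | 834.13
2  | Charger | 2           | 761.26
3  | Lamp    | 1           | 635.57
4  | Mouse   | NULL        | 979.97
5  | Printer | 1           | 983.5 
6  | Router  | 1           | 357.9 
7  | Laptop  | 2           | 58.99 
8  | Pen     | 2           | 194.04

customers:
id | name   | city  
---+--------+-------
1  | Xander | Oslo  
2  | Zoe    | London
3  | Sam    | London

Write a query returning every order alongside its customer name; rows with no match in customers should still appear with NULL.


LEFT JOIN keeps every row from orders (the left table); where customer_id has no match in customers, the customer columns become NULL. Walk through each order:
  - order 1 (Phone): customer_id=1 -> matches Xander
  - order 2 (Charger): customer_id=2 -> matches Zoe
  - order 3 (Lamp): customer_id=1 -> matches Xander
  - order 4 (Mouse): customer_id=NULL, no match -> kept with NULL
  - order 5 (Printer): customer_id=1 -> matches Xander
  - order 6 (Router): customer_id=1 -> matches Xander
  - order 7 (Laptop): customer_id=2 -> matches Zoe
  - order 8 (Pen): customer_id=2 -> matches Zoe
All 8 rows appear; 1 has NULL customer.

SQL:
SELECT a.product, b.name AS customer
FROM orders a
LEFT JOIN customers b ON a.customer_id = b.id

Result:
product | customer
--------+---------
Phone   | Xander  
Charger | Zoe     
Lamp    | Xander  
Mouse   | NULL    
Printer | Xander  
Router  | Xander  
Laptop  | Zoe     
Pen     | Zoe     


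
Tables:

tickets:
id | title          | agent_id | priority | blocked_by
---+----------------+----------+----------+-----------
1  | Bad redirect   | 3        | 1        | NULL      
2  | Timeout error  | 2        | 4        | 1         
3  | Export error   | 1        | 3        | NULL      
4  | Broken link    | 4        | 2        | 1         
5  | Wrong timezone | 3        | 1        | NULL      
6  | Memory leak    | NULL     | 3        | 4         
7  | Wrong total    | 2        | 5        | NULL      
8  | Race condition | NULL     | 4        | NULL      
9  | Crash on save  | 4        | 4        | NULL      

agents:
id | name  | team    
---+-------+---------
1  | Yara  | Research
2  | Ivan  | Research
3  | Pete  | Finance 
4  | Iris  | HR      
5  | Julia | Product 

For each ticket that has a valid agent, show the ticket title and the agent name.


INNER JOIN keeps only tickets rows whose agent_id matches an id in agents. Walk through each ticket:
  - ticket 1 (Bad redirect): agent_id=3 -> matches Pete
  - ticket 2 (Timeout error): agent_id=2 -> matches Ivan
  - ticket 3 (Export error): agent_id=1 -> matches Yara
  - ticket 4 (Broken link): agent_id=4 -> matches Iris
  - ticket 5 (Wrong timezone): agent_id=3 -> matches Pete
  - ticket 6 (Memory leak): agent_id=NULL, no match -> dropped
  - ticket 7 (Wrong total): agent_id=2 -> matches Ivan
  - ticket 8 (Race condition): agent_id=NULL, no match -> dropped
  - ticket 9 (Crash on save): agent_id=4 -> matches Iris
So 2 of 9 rows are dropped.

SQL:
SELECT a.title, b.name AS agent
FROM tickets a
INNER JOIN agents b ON a.agent_id = b.id

Result:
title          | agent
---------------+------
Bad redirect   | Pete 
Timeout error  | Ivan 
Export error   | Yara 
Broken link    | Iris 
Wrong timezone | Pete 
Wrong total    | Ivan 
Crash on save  | Iris 


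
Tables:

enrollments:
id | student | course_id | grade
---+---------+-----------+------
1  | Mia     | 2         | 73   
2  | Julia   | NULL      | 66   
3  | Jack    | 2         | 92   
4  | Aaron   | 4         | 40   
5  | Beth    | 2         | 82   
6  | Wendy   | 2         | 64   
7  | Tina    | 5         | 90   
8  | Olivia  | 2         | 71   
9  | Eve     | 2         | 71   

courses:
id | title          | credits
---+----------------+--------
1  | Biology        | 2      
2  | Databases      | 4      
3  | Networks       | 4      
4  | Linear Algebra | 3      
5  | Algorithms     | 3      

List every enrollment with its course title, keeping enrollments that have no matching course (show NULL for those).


LEFT JOIN keeps every row from enrollments (the left table); where course_id has no match in courses, the course columns become NULL. Walk through each enrollment:
  - enrollment 1 (Mia): course_id=2 -> matches Databases
  - enrollment 2 (Julia): course_id=NULL, no match -> kept with NULL
  - enrollment 3 (Jack): course_id=2 -> matches Databases
  - enrollment 4 (Aaron): course_id=4 -> matches Linear Algebra
  - enrollment 5 (Beth): course_id=2 -> matches Databases
  - enrollment 6 (Wendy): course_id=2 -> matches Databases
  - enrollment 7 (Tina): course_id=5 -> matches Algorithms
  - enrollment 8 (Olivia): course_id=2 -> matches Databases
  - enrollment 9 (Eve): course_id=2 -> matches Databases
All 9 rows appear; 1 has NULL course.

SQL:
SELECT a.student, b.title AS course
FROM enrollments a
LEFT JOIN courses b ON a.course_id = b.id

Result:
student | course        
--------+---------------
Mia     | Databases     
Julia   | NULL          
Jack    | Databases     
Aaron   | Linear Algebra
Beth    | Databases     
Wendy   | Databases     
Tina    | Algorithms    
Olivia  | Databases     
Eve     | Databases     


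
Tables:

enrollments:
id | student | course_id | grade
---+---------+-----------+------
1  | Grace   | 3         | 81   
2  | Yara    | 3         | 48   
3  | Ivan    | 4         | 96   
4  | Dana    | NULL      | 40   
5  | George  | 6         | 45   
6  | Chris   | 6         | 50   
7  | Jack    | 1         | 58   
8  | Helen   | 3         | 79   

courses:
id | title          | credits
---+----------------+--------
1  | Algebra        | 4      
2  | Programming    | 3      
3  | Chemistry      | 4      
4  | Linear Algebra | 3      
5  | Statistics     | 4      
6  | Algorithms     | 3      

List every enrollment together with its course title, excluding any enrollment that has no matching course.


INNER JOIN keeps only enrollments rows whose course_id matches an id in courses. Walk through each enrollment:
  - enrollment 1 (Grace): course_id=3 -> matches Chemistry
  - enrollment 2 (Yara): course_id=3 -> matches Chemistry
  - enrollment 3 (Ivan): course_id=4 -> matches Linear Algebra
  - enrollment 4 (Dana): course_id=NULL, no match -> dropped
  - enrollment 5 (George): course_id=6 -> matches Algorithms
  - enrollment 6 (Chris): course_id=6 -> matches Algorithms
  - enrollment 7 (Jack): course_id=1 -> matches Algebra
  - enrollment 8 (Helen): course_id=3 -> matches Chemistry
So 1 of 8 rows is dropped.

SQL:
SELECT a.student, b.title AS course
FROM enrollments a
INNER JOIN courses b ON a.course_id = b.id

Result:
student | course        
--------+---------------
Grace   | Chemistry     
Yara    | Chemistry     
Ivan    | Linear Algebra
George  | Algorithms    
Chris   | Algorithms    
Jack    | Algebra       
Helen   | Chemistry     


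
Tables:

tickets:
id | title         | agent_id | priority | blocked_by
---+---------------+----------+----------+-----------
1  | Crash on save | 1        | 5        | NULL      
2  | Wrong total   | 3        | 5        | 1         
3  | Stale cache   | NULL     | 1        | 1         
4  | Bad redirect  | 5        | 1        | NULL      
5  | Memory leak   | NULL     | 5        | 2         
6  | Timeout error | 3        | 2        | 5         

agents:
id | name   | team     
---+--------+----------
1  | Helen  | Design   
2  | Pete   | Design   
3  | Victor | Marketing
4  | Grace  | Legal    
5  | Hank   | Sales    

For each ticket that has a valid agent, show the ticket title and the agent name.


INNER JOIN keeps only tickets rows whose agent_id matches an id in agents. Walk through each ticket:
  - ticket 1 (Crash on save): agent_id=1 -> matches Helen
  - ticket 2 (Wrong total): agent_id=3 -> matches Victor
  - ticket 3 (Stale cache): agent_id=NULL, no match -> dropped
  - ticket 4 (Bad redirect): agent_id=5 -> matches Hank
  - ticket 5 (Memory leak): agent_id=NULL, no match -> dropped
  - ticket 6 (Timeout error): agent_id=3 -> matches Victor
So 2 of 6 rows are dropped.

SQL:
SELECT a.title, b.name AS agent
FROM tickets a
INNER JOIN agents b ON a.agent_id = b.id

Result:
title         | agent 
--------------+-------
Crash on save | Helen 
Wrong total   | Victor
Bad redirect  | Hank  
Timeout error | Victor


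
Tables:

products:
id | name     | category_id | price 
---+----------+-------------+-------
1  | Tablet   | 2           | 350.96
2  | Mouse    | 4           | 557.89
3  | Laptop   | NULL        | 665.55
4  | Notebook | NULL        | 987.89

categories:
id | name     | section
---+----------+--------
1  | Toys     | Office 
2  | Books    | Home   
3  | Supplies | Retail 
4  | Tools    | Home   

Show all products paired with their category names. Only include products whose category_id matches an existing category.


INNER JOIN keeps only products rows whose category_id matches an id in categories. Walk through each product:
  - product 1 (Tablet): category_id=2 -> matches Books
  - product 2 (Mouse): category_id=4 -> matches Tools
  - product 3 (Laptop): category_id=NULL, no match -> dropped
  - product 4 (Notebook): category_id=NULL, no match -> dropped
So 2 of 4 rows are dropped.

SQL:
SELECT a.name, b.name AS category
FROM products a
INNER JOIN categories b ON a.category_id = b.id

Result:
name   | category
-------+---------
Tablet | Books   
Mouse  | Tools   


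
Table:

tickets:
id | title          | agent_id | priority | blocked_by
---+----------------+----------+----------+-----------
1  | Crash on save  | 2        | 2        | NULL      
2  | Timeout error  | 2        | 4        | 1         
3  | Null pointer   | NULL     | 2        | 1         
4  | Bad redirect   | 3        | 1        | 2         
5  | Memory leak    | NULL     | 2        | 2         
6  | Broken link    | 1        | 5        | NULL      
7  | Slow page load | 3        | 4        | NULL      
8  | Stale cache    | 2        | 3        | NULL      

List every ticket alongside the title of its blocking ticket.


This is a self-join: tickets is joined to a second copy of itself, matching each row's blocked_by to another row's id. Use LEFT JOIN so rows with blocked_by=NULL are kept.
  - ticket 1 (Crash on save): blocked_by=NULL -> NULL
  - ticket 2 (Timeout error): blocked_by=1 -> Crash on save
  - ticket 3 (Null pointer): blocked_by=1 -> Crash on save
  - ticket 4 (Bad redirect): blocked_by=2 -> Timeout error
  - ticket 5 (Memory leak): blocked_by=2 -> Timeout error
  - ticket 6 (Broken link): blocked_by=NULL -> NULL
  - ticket 7 (Slow page load): blocked_by=NULL -> NULL
  - ticket 8 (Stale cache): blocked_by=NULL -> NULL

SQL:
SELECT a.title AS item, b.title AS blocked_by
FROM tickets a
LEFT JOIN tickets b ON a.blocked_by = b.id

Result:
item           | blocked_by   
---------------+--------------
Crash on save  | NULL         
Timeout error  | Crash on save
Null pointer   | Crash on save
Bad redirect   | Timeout error
Memory leak    | Timeout error
Broken link    | NULL         
Slow page load | NULL         
Stale cache    | NULL         


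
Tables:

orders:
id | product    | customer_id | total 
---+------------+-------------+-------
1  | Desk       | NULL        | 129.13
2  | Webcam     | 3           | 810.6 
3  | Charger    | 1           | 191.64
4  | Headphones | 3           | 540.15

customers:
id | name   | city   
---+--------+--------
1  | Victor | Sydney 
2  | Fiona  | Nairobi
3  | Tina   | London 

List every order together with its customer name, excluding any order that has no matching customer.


INNER JOIN keeps only orders rows whose customer_id matches an id in customers. Walk through each order:
  - order 1 (Desk): customer_id=NULL, no match -> dropped
  - order 2 (Webcam): customer_id=3 -> matches Tina
  - order 3 (Charger): customer_id=1 -> matches Victor
  - order 4 (Headphones): customer_id=3 -> matches Tina
So 1 of 4 rows is dropped.

SQL:
SELECT a.product, b.name AS customer
FROM orders a
INNER JOIN customers b ON a.customer_id = b.id

Result:
product    | customer
-----------+---------
Webcam     | Tina    
Charger    | Victor  
Headphones | Tina    


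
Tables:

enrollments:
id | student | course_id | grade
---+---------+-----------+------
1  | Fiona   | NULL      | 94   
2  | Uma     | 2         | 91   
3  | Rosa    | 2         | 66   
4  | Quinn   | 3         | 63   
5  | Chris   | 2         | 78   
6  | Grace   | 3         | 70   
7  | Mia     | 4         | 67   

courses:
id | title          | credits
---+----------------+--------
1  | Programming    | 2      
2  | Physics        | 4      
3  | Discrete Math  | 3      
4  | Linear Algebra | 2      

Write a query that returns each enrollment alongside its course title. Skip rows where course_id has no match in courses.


INNER JOIN keeps only enrollments rows whose course_id matches an id in courses. Walk through each enrollment:
  - enrollment 1 (Fiona): course_id=NULL, no match -> dropped
  - enrollment 2 (Uma): course_id=2 -> matches Physics
  - enrollment 3 (Rosa): course_id=2 -> matches Physics
  - enrollment 4 (Quinn): course_id=3 -> matches Discrete Math
  - enrollment 5 (Chris): course_id=2 -> matches Physics
  - enrollment 6 (Grace): course_id=3 -> matches Discrete Math
  - enrollment 7 (Mia): course_id=4 -> matches Linear Algebra
So 1 of 7 rows is dropped.

SQL:
SELECT a.student, b.title AS course
FROM enrollments a
INNER JOIN courses b ON a.course_id = b.id

Result:
student | course        
--------+---------------
Uma     | Physics       
Rosa    | Physics       
Quinn   | Discrete Math 
Chris   | Physics       
Grace   | Discrete Math 
Mia     | Linear Algebra


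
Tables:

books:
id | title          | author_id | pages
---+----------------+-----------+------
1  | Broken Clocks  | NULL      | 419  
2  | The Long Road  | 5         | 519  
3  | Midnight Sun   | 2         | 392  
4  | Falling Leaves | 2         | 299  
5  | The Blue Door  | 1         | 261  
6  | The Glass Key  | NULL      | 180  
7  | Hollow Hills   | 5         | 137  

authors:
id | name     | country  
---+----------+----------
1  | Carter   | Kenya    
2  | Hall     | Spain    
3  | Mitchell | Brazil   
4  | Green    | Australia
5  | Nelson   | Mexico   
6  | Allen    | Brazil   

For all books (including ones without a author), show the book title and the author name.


LEFT JOIN keeps every row from books (the left table); where author_id has no match in authors, the author columns become NULL. Walk through each book:
  - book 1 (Broken Clocks): author_id=NULL, no match -> kept with NULL
  - book 2 (The Long Road): author_id=5 -> matches Nelson
  - book 3 (Midnight Sun): author_id=2 -> matches Hall
  - book 4 (Falling Leaves): author_id=2 -> matches Hall
  - book 5 (The Blue Door): author_id=1 -> matches Carter
  - book 6 (The Glass Key): author_id=NULL, no match -> kept with NULL
  - book 7 (Hollow Hills): author_id=5 -> matches Nelson
All 7 rows appear; 2 have NULL author.

SQL:
SELECT a.title, b.name AS author
FROM books a
LEFT JOIN authors b ON a.author_id = b.id

Result:
title          | author
---------------+-------
Broken Clocks  | NULL  
The Long Road  | Nelson
Midnight Sun   | Hall  
Falling Leaves | Hall  
The Blue Door  | Carter
The Glass Key  | NULL  
Hollow Hills   | Nelson


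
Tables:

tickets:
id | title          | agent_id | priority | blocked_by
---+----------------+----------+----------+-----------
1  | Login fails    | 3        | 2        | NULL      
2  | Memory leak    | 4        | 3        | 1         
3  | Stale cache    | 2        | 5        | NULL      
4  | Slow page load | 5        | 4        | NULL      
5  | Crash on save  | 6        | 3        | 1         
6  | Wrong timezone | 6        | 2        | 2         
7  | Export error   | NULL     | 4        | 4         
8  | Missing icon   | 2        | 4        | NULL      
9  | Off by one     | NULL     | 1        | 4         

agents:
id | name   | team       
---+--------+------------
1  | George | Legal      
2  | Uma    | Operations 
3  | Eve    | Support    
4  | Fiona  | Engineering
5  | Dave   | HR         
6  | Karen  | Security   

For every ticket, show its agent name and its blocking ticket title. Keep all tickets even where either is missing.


Two LEFT JOINs from the same base table tickets: one to agents via agent_id, one to tickets itself via blocked_by. Both are LEFT so every ticket is preserved.
Match against agents:
  - ticket 1 (Login fails): agent_id=3 -> matches Eve
  - ticket 2 (Memory leak): agent_id=4 -> matches Fiona
  - ticket 3 (Stale cache): agent_id=2 -> matches Uma
  - ticket 4 (Slow page load): agent_id=5 -> matches Dave
  - ticket 5 (Crash on save): agent_id=6 -> matches Karen
  - ticket 6 (Wrong timezone): agent_id=6 -> matches Karen
  - ticket 7 (Export error): agent_id=NULL, no match -> kept with NULL
  - ticket 8 (Missing icon): agent_id=2 -> matches Uma
  - ticket 9 (Off by one): agent_id=NULL, no match -> kept with NULL
Match against tickets (self):
  - ticket 1 (Login fails): blocked_by=NULL -> NULL
  - ticket 2 (Memory leak): blocked_by=1 -> Login fails
  - ticket 3 (Stale cache): blocked_by=NULL -> NULL
  - ticket 4 (Slow page load): blocked_by=NULL -> NULL
  - ticket 5 (Crash on save): blocked_by=1 -> Login fails
  - ticket 6 (Wrong timezone): blocked_by=2 -> Memory leak
  - ticket 7 (Export error): blocked_by=4 -> Slow page load
  - ticket 8 (Missing icon): blocked_by=NULL -> NULL
  - ticket 9 (Off by one): blocked_by=4 -> Slow page load

SQL:
SELECT a.title, b.name AS agent, c.title AS blocked_by
FROM tickets a
LEFT JOIN agents b ON a.agent_id = b.id
LEFT JOIN tickets c ON a.blocked_by = c.id

Result:
title          | agent | blocked_by    
---------------+-------+---------------
Login fails    | Eve   | NULL          
Memory leak    | Fiona | Login fails   
Stale cache    | Uma   | NULL          
Slow page load | Dave  | NULL          
Crash on save  | Karen | Login fails   
Wrong timezone | Karen | Memory leak   
Export error   | NULL  | Slow page load
Missing icon   | Uma   | NULL          
Off by one     | NULL  | Slow page load


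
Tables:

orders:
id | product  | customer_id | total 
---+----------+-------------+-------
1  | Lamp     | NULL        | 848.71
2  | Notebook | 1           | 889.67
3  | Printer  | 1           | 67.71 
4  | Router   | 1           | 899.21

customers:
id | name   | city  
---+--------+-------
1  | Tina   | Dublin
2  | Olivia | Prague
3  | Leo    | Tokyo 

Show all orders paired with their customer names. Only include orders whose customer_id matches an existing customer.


INNER JOIN keeps only orders rows whose customer_id matches an id in customers. Walk through each order:
  - order 1 (Lamp): customer_id=NULL, no match -> dropped
  - order 2 (Notebook): customer_id=1 -> matches Tina
  - order 3 (Printer): customer_id=1 -> matches Tina
  - order 4 (Router): customer_id=1 -> matches Tina
So 1 of 4 rows is dropped.

SQL:
SELECT a.product, b.name AS customer
FROM orders a
INNER JOIN customers b ON a.customer_id = b.id

Result:
product  | customer
---------+---------
Notebook | Tina    
Printer  | Tina    
Router   | Tina    


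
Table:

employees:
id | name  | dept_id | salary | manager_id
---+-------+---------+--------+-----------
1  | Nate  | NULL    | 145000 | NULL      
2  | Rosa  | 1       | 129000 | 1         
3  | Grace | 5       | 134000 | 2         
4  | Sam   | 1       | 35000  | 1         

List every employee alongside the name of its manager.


This is a self-join: employees is joined to a second copy of itself, matching each row's manager_id to another row's id. Use LEFT JOIN so rows with manager_id=NULL are kept.
  - employee 1 (Nate): manager_id=NULL -> NULL
  - employee 2 (Rosa): manager_id=1 -> Nate
  - employee 3 (Grace): manager_id=2 -> Rosa
  - employee 4 (Sam): manager_id=1 -> Nate

SQL:
SELECT a.name AS item, b.name AS manager
FROM employees a
LEFT JOIN employees b ON a.manager_id = b.id

Result:
item  | manager
------+--------
Nate  | NULL   
Rosa  | Nate   
Grace | Rosa   
Sam   | Nate   


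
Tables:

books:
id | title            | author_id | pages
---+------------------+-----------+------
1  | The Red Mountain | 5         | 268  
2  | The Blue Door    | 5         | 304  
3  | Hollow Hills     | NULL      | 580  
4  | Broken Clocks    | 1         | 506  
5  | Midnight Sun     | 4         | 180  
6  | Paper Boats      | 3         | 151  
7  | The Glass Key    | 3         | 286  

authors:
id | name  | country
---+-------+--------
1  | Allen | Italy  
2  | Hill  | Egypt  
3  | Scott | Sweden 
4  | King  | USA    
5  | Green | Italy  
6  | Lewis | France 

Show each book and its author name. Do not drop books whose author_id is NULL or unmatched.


LEFT JOIN keeps every row from books (the left table); where author_id has no match in authors, the author columns become NULL. Walk through each book:
  - book 1 (The Red Mountain): author_id=5 -> matches Green
  - book 2 (The Blue Door): author_id=5 -> matches Green
  - book 3 (Hollow Hills): author_id=NULL, no match -> kept with NULL
  - book 4 (Broken Clocks): author_id=1 -> matches Allen
  - book 5 (Midnight Sun): author_id=4 -> matches King
  - book 6 (Paper Boats): author_id=3 -> matches Scott
  - book 7 (The Glass Key): author_id=3 -> matches Scott
All 7 rows appear; 1 has NULL author.

SQL:
SELECT a.title, b.name AS author
FROM books a
LEFT JOIN authors b ON a.author_id = b.id

Result:
title            | author
-----------------+-------
The Red Mountain | Green 
The Blue Door    | Green 
Hollow Hills     | NULL  
Broken Clocks    | Allen 
Midnight Sun     | King  
Paper Boats      | Scott 
The Glass Key    | Scott 


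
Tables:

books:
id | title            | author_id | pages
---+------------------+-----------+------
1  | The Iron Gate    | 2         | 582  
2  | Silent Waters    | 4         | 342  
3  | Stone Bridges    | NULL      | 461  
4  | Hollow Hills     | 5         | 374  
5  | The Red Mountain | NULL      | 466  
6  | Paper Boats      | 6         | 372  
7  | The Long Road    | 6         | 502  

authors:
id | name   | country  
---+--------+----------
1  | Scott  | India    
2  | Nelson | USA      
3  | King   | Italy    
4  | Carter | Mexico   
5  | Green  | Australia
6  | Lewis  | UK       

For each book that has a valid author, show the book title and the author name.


INNER JOIN keeps only books rows whose author_id matches an id in authors. Walk through each book:
  - book 1 (The Iron Gate): author_id=2 -> matches Nelson
  - book 2 (Silent Waters): author_id=4 -> matches Carter
  - book 3 (Stone Bridges): author_id=NULL, no match -> dropped
  - book 4 (Hollow Hills): author_id=5 -> matches Green
  - book 5 (The Red Mountain): author_id=NULL, no match -> dropped
  - book 6 (Paper Boats): author_id=6 -> matches Lewis
  - book 7 (The Long Road): author_id=6 -> matches Lewis
So 2 of 7 rows are dropped.

SQL:
SELECT a.title, b.name AS author
FROM books a
INNER JOIN authors b ON a.author_id = b.id

Result:
title         | author
--------------+-------
The Iron Gate | Nelson
Silent Waters | Carter
Hollow Hills  | Green 
Paper Boats   | Lewis 
The Long Road | Lewis 


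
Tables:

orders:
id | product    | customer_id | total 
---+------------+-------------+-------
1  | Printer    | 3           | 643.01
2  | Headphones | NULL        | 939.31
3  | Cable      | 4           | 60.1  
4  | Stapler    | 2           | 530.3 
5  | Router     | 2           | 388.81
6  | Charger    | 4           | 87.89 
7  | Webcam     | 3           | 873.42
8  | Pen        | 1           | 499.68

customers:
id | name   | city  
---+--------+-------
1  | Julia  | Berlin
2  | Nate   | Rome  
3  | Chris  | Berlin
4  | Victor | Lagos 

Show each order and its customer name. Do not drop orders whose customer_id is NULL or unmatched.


LEFT JOIN keeps every row from orders (the left table); where customer_id has no match in customers, the customer columns become NULL. Walk through each order:
  - order 1 (Printer): customer_id=3 -> matches Chris
  - order 2 (Headphones): customer_id=NULL, no match -> kept with NULL
  - order 3 (Cable): customer_id=4 -> matches Victor
  - order 4 (Stapler): customer_id=2 -> matches Nate
  - order 5 (Router): customer_id=2 -> matches Nate
  - order 6 (Charger): customer_id=4 -> matches Victor
  - order 7 (Webcam): customer_id=3 -> matches Chris
  - order 8 (Pen): customer_id=1 -> matches Julia
All 8 rows appear; 1 has NULL customer.

SQL:
SELECT a.product, b.name AS customer
FROM orders a
LEFT JOIN customers b ON a.customer_id = b.id

Result:
product    | customer
-----------+---------
Printer    | Chris   
Headphones | NULL    
Cable      | Victor  
Stapler    | Nate    
Router     | Nate    
Charger    | Victor  
Webcam     | Chris   
Pen        | Julia   


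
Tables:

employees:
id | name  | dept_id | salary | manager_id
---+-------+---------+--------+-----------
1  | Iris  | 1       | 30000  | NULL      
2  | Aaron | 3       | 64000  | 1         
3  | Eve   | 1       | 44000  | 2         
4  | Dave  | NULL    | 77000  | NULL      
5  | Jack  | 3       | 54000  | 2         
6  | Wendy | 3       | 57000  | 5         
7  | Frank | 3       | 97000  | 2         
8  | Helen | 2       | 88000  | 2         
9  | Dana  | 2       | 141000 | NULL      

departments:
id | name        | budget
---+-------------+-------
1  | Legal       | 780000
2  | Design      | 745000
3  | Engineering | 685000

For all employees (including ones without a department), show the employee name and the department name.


LEFT JOIN keeps every row from employees (the left table); where dept_id has no match in departments, the department columns become NULL. Walk through each employee:
  - employee 1 (Iris): dept_id=1 -> matches Legal
  - employee 2 (Aaron): dept_id=3 -> matches Engineering
  - employee 3 (Eve): dept_id=1 -> matches Legal
  - employee 4 (Dave): dept_id=NULL, no match -> kept with NULL
  - employee 5 (Jack): dept_id=3 -> matches Engineering
  - employee 6 (Wendy): dept_id=3 -> matches Engineering
  - employee 7 (Frank): dept_id=3 -> matches Engineering
  - employee 8 (Helen): dept_id=2 -> matches Design
  - employee 9 (Dana): dept_id=2 -> matches Design
All 9 rows appear; 1 has NULL department.

SQL:
SELECT a.name, b.name AS department
FROM employees a
LEFT JOIN departments b ON a.dept_id = b.id

Result:
name  | department 
------+------------
Iris  | Legal      
Aaron | Engineering
Eve   | Legal      
Dave  | NULL       
Jack  | Engineering
Wendy | Engineering
Frank | Engineering
Helen | Design     
Dana  | Design     


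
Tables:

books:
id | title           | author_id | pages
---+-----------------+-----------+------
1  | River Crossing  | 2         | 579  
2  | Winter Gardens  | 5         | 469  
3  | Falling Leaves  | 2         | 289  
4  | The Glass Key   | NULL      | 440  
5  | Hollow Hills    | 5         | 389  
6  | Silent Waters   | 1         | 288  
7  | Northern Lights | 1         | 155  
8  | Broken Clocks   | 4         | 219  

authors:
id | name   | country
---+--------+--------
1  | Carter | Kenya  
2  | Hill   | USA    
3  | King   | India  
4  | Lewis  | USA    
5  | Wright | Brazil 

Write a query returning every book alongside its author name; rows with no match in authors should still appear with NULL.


LEFT JOIN keeps every row from books (the left table); where author_id has no match in authors, the author columns become NULL. Walk through each book:
  - book 1 (River Crossing): author_id=2 -> matches Hill
  - book 2 (Winter Gardens): author_id=5 -> matches Wright
  - book 3 (Falling Leaves): author_id=2 -> matches Hill
  - book 4 (The Glass Key): author_id=NULL, no match -> kept with NULL
  - book 5 (Hollow Hills): author_id=5 -> matches Wright
  - book 6 (Silent Waters): author_id=1 -> matches Carter
  - book 7 (Northern Lights): author_id=1 -> matches Carter
  - book 8 (Broken Clocks): author_id=4 -> matches Lewis
All 8 rows appear; 1 has NULL author.

SQL:
SELECT a.title, b.name AS author
FROM books a
LEFT JOIN authors b ON a.author_id = b.id

Result:
title           | author
----------------+-------
River Crossing  | Hill  
Winter Gardens  | Wright
Falling Leaves  | Hill  
The Glass Key   | NULL  
Hollow Hills    | Wright
Silent Waters   | Carter
Northern Lights | Carter
Broken Clocks   | Lewis 


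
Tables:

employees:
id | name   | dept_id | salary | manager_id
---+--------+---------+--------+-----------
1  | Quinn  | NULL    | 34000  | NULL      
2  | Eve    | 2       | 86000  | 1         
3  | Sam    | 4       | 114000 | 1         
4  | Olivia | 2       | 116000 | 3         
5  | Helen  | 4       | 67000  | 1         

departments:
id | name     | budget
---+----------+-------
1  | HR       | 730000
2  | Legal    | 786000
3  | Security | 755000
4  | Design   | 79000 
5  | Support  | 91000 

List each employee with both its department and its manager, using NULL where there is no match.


Two LEFT JOINs from the same base table employees: one to departments via dept_id, one to employees itself via manager_id. Both are LEFT so every employee is preserved.
Match against departments:
  - employee 1 (Quinn): dept_id=NULL, no match -> kept with NULL
  - employee 2 (Eve): dept_id=2 -> matches Legal
  - employee 3 (Sam): dept_id=4 -> matches Design
  - employee 4 (Olivia): dept_id=2 -> matches Legal
  - employee 5 (Helen): dept_id=4 -> matches Design
Match against employees (self):
  - employee 1 (Quinn): manager_id=NULL -> NULL
  - employee 2 (Eve): manager_id=1 -> Quinn
  - employee 3 (Sam): manager_id=1 -> Quinn
  - employee 4 (Olivia): manager_id=3 -> Sam
  - employee 5 (Helen): manager_id=1 -> Quinn

SQL:
SELECT a.name, b.name AS department, c.name AS manager
FROM employees a
LEFT JOIN departments b ON a.dept_id = b.id
LEFT JOIN employees c ON a.manager_id = c.id

Result:
name   | department | manager
-------+------------+--------
Quinn  | NULL       | NULL   
Eve    | Legal      | Quinn  
Sam    | Design     | Quinn  
Olivia | Legal      | Sam    
Helen  | Design     | Quinn  


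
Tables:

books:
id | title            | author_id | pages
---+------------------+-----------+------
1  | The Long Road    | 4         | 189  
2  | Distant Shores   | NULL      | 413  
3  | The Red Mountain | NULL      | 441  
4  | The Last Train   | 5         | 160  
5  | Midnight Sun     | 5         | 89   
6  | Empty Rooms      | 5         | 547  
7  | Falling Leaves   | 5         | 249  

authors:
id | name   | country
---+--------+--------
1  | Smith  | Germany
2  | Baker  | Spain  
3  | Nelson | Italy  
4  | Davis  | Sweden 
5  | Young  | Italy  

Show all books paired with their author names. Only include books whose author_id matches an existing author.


INNER JOIN keeps only books rows whose author_id matches an id in authors. Walk through each book:
  - book 1 (The Long Road): author_id=4 -> matches Davis
  - book 2 (Distant Shores): author_id=NULL, no match -> dropped
  - book 3 (The Red Mountain): author_id=NULL, no match -> dropped
  - book 4 (The Last Train): author_id=5 -> matches Young
  - book 5 (Midnight Sun): author_id=5 -> matches Young
  - book 6 (Empty Rooms): author_id=5 -> matches Young
  - book 7 (Falling Leaves): author_id=5 -> matches Young
So 2 of 7 rows are dropped.

SQL:
SELECT a.title, b.name AS author
FROM books a
INNER JOIN authors b ON a.author_id = b.id

Result:
title          | author
---------------+-------
The Long Road  | Davis 
The Last Train | Young 
Midnight Sun   | Young 
Empty Rooms    | Young 
Falling Leaves | Young 


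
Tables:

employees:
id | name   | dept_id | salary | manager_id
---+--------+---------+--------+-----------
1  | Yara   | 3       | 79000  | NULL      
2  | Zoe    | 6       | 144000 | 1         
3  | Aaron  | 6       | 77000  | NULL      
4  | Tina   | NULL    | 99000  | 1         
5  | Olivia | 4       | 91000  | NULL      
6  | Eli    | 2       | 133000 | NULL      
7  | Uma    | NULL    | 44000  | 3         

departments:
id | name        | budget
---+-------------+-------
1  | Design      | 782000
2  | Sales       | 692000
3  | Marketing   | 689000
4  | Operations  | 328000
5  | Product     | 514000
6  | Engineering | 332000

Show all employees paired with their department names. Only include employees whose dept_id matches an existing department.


INNER JOIN keeps only employees rows whose dept_id matches an id in departments. Walk through each employee:
  - employee 1 (Yara): dept_id=3 -> matches Marketing
  - employee 2 (Zoe): dept_id=6 -> matches Engineering
  - employee 3 (Aaron): dept_id=6 -> matches Engineering
  - employee 4 (Tina): dept_id=NULL, no match -> dropped
  - employee 5 (Olivia): dept_id=4 -> matches Operations
  - employee 6 (Eli): dept_id=2 -> matches Sales
  - employee 7 (Uma): dept_id=NULL, no match -> dropped
So 2 of 7 rows are dropped.

SQL:
SELECT a.name, b.name AS department
FROM employees a
INNER JOIN departments b ON a.dept_id = b.id

Result:
name   | department 
-------+------------
Yara   | Marketing  
Zoe    | Engineering
Aaron  | Engineering
Olivia | Operations 
Eli    | Sales      


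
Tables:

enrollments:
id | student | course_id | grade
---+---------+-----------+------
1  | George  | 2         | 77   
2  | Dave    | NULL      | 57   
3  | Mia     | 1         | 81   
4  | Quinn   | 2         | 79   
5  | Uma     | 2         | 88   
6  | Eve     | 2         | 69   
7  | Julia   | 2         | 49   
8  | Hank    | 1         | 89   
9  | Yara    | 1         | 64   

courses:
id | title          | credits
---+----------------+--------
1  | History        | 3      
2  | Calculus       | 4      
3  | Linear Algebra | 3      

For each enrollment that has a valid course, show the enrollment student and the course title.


INNER JOIN keeps only enrollments rows whose course_id matches an id in courses. Walk through each enrollment:
  - enrollment 1 (George): course_id=2 -> matches Calculus
  - enrollment 2 (Dave): course_id=NULL, no match -> dropped
  - enrollment 3 (Mia): course_id=1 -> matches History
  - enrollment 4 (Quinn): course_id=2 -> matches Calculus
  - enrollment 5 (Uma): course_id=2 -> matches Calculus
  - enrollment 6 (Eve): course_id=2 -> matches Calculus
  - enrollment 7 (Julia): course_id=2 -> matches Calculus
  - enrollment 8 (Hank): course_id=1 -> matches History
  - enrollment 9 (Yara): course_id=1 -> matches History
So 1 of 9 rows is dropped.

SQL:
SELECT a.student, b.title AS course
FROM enrollments a
INNER JOIN courses b ON a.course_id = b.id

Result:
student | course  
--------+---------
George  | Calculus
Mia     | History 
Quinn   | Calculus
Uma     | Calculus
Eve     | Calculus
Julia   | Calculus
Hank    | History 
Yara    | History 


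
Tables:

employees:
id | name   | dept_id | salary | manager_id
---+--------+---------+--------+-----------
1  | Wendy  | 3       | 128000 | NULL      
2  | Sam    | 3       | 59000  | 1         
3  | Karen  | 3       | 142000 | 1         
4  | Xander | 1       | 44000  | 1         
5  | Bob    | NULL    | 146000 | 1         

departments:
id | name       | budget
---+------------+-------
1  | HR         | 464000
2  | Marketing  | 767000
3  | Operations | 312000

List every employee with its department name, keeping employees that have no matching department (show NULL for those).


LEFT JOIN keeps every row from employees (the left table); where dept_id has no match in departments, the department columns become NULL. Walk through each employee:
  - employee 1 (Wendy): dept_id=3 -> matches Operations
  - employee 2 (Sam): dept_id=3 -> matches Operations
  - employee 3 (Karen): dept_id=3 -> matches Operations
  - employee 4 (Xander): dept_id=1 -> matches HR
  - employee 5 (Bob): dept_id=NULL, no match -> kept with NULL
All 5 rows appear; 1 has NULL department.

SQL:
SELECT a.name, b.name AS department
FROM employees a
LEFT JOIN departments b ON a.dept_id = b.id

Result:
name   | department
-------+-----------
Wendy  | Operations
Sam    | Operations
Karen  | Operations
Xander | HR        
Bob    | NULL      
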